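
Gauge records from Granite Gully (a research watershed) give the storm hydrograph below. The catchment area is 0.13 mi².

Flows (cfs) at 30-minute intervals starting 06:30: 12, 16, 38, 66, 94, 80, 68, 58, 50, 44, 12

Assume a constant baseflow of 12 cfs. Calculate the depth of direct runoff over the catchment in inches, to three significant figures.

d ≈ 2.42 in

Direct runoff: 0.0, 4.0, 26.0, 54.0, 82.0, 68.0, 56.0, 46.0, 38.0, 32.0, 0.0 cfs; ΣQ_DR = 406.0 cfs.
V = ΣQ_DR · Δt = 406.0 × 1800 s = 7.308 × 10^5 ft³.
Over A = 0.13 mi², depth = V / A = 2.42 in.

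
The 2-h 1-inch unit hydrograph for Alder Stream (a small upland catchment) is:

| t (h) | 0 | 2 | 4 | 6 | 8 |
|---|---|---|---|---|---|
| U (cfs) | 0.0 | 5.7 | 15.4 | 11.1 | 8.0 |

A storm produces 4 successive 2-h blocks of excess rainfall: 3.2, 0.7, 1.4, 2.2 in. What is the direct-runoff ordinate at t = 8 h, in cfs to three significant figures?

By discrete convolution, Q_j = Σ (P_i / 1 in) · U_{j−i}.
At t = 8 h (j=4): Q = (3.2/1)·8.0 + (0.7/1)·11.1 + (1.4/1)·15.4 + (2.2/1)·5.7 = 67.5 cfs.

Q ≈ 67.5 cfs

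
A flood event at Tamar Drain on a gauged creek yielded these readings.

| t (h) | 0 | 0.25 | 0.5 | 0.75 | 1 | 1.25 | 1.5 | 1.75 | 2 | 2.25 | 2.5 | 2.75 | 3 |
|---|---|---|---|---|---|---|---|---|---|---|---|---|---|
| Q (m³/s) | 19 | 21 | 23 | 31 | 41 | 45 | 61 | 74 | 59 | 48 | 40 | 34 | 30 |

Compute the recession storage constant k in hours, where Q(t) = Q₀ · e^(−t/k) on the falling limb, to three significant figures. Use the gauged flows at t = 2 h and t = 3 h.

k ≈ 1.48 h

On the falling limb, Q drops from 59 to 30 m³/s between t = 2 h and t = 3 h (Δt = 1 h).
k = −Δt / ln(Q₂/Q₁) = −1 / ln(30/59) = 1.48 h.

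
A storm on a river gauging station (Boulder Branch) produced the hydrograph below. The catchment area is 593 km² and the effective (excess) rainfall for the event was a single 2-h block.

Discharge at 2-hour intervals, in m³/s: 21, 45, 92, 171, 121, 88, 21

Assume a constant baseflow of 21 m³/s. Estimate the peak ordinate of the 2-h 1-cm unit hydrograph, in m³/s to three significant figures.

U_p ≈ 300 m³/s

Direct runoff: 0.0, 24.0, 71.0, 150.0, 100.0, 67.0, 0.0 m³/s; ΣQ_DR = 412.0 m³/s, peak = 150.0 m³/s.
Runoff depth d = ΣQ_DR·Δt / A = 412.0 × 7200 / (593 km²) = 5.002 mm.
The 1-cm UH is the DRH scaled by (10 mm)/d, so U_p = 150.0 × 10/5.002 = 300 m³/s.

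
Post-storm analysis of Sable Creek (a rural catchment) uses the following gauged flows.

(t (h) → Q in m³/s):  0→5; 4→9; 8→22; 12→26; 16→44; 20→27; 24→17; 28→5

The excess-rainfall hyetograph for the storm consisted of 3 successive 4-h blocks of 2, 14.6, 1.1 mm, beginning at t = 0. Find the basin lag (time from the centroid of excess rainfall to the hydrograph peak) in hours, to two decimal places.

Centroid of excess rainfall: t_c = Σ P_i·t̄_i / ΣP_i = 5.7966 h (block centres at 2, 6, 10 h).
Hydrograph peak occurs at t = 16 h, so basin lag t_L = 16 − 5.7966 = 10.20 h.

t_L ≈ 10.20 h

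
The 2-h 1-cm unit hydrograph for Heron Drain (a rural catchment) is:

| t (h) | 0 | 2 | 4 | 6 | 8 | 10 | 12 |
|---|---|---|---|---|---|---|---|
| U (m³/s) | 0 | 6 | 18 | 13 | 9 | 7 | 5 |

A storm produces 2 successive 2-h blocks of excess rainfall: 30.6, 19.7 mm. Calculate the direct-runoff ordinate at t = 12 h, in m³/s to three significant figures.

Q ≈ 29.1 m³/s

By discrete convolution, Q_j = Σ (P_i / 10 mm) · U_{j−i}.
At t = 12 h (j=6): Q = (30.6/10)·5 + (19.7/10)·7 = 29.1 m³/s.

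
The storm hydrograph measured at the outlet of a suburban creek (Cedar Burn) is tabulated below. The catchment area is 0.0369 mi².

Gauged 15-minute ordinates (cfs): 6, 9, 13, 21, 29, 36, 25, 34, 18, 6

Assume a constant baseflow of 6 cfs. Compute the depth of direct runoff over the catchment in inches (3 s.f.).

d ≈ 1.44 in

Direct runoff: 0.0, 3.0, 7.0, 15.0, 23.0, 30.0, 19.0, 28.0, 12.0, 0.0 cfs; ΣQ_DR = 137.0 cfs.
V = ΣQ_DR · Δt = 137.0 × 900 s = 1.233 × 10^5 ft³.
Over A = 0.0369 mi², depth = V / A = 1.44 in.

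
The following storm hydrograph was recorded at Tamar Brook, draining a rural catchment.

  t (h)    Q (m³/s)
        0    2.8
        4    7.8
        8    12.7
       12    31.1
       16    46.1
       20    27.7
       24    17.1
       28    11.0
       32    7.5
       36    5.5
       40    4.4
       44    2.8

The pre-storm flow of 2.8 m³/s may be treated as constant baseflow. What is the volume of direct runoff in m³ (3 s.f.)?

Direct-runoff ordinates (Q − Q_b): 0.0, 5.0, 9.9, 28.3, 43.3, 24.9, 14.3, 8.2, 4.7, 2.7, 1.6, 0.0 m³/s.
ΣQ_DR = 142.9 m³/s.
With Δt = 4 h = 14400 s, V = ΣQ_DR · Δt = 142.9 × 14400 = 2.06 × 10^6 m³.

V ≈ 2.06 × 10^6 m³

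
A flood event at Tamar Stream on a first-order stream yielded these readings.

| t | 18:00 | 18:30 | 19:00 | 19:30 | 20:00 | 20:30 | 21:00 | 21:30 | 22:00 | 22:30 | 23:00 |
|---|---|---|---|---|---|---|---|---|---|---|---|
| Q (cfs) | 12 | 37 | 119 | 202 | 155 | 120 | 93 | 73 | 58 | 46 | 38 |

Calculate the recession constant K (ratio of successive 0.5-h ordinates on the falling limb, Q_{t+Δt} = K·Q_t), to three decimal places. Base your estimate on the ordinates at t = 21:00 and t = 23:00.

K ≈ 0.800

Using the recession-limb readings at t = 21:00 and t = 23:00: Q falls from 93 to 38 cfs over 4 intervals.
K = (Q₂/Q₁)^(1/4) = (38/93)^(1/4) = 0.800.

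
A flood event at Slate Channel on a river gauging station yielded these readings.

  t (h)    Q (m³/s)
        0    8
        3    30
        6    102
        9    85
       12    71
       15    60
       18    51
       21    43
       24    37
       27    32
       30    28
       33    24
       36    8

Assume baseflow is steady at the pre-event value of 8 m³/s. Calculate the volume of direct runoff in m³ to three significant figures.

V ≈ 5.13 × 10^6 m³

Direct-runoff ordinates (Q − Q_b): 0.0, 22.0, 94.0, 77.0, 63.0, 52.0, 43.0, 35.0, 29.0, 24.0, 20.0, 16.0, 0.0 m³/s.
ΣQ_DR = 475.0 m³/s.
With Δt = 3 h = 10800 s, V = ΣQ_DR · Δt = 475.0 × 10800 = 5.13 × 10^6 m³.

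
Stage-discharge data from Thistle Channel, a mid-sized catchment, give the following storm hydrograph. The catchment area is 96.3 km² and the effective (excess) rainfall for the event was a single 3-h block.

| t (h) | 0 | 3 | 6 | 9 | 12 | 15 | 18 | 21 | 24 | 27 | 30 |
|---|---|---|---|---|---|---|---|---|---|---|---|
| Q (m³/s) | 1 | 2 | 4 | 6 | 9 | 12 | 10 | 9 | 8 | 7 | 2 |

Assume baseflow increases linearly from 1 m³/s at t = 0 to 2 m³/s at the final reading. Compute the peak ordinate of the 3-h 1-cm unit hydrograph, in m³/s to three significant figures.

U_p ≈ 17.5 m³/s

Direct runoff: 0.00, 0.90, 2.80, 4.70, 7.60, 10.50, 8.40, 7.30, 6.20, 5.10, 0.00 m³/s; ΣQ_DR = 53.50 m³/s, peak = 10.50 m³/s.
Runoff depth d = ΣQ_DR·Δt / A = 53.50 × 10800 / (96.3 km²) = 6.000 mm.
The 1-cm UH is the DRH scaled by (10 mm)/d, so U_p = 10.50 × 10/6.000 = 17.5 m³/s.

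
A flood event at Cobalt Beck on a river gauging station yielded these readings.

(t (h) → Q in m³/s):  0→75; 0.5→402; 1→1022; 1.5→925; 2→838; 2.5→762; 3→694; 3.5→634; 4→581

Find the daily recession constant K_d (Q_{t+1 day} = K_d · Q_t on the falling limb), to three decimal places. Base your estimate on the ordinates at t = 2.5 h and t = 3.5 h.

Between t = 2.5 h and t = 3.5 h the flow falls from 762 to 634 m³/s over 2×0.5 h = 1 h.
Per-interval ratio K = (634/762)^(1/2) = 0.9122; K_d = K^(24/0.5) = 0.012.

K_d ≈ 0.012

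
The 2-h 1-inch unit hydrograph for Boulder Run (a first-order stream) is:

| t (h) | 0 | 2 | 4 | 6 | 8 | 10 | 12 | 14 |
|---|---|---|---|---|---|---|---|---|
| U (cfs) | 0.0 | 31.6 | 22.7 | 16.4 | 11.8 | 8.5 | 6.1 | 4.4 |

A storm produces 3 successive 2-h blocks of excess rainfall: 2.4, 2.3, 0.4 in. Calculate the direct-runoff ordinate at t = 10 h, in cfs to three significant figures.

Q ≈ 54.1 cfs

By discrete convolution, Q_j = Σ (P_i / 1 in) · U_{j−i}.
At t = 10 h (j=5): Q = (2.4/1)·8.5 + (2.3/1)·11.8 + (0.4/1)·16.4 = 54.1 cfs.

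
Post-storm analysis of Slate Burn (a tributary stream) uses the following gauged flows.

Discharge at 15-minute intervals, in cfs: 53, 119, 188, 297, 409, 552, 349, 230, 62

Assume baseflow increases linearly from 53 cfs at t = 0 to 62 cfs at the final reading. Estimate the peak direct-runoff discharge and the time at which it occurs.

Subtracting baseflow gives direct-runoff ordinates: 0.00, 64.88, 132.75, 240.62, 351.50, 493.38, 289.25, 169.12, 0.00 cfs.
The maximum is 493.38 cfs, occurring at the reading for t = 1.25 h.

Q_p = 493.38 cfs at t = 1.25 h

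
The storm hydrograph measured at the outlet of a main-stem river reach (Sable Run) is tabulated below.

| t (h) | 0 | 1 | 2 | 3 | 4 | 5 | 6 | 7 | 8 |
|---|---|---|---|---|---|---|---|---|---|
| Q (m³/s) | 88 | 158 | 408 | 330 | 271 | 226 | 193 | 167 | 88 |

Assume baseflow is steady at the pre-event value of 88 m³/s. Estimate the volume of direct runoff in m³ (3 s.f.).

V ≈ 4.09 × 10^6 m³

Direct-runoff ordinates (Q − Q_b): 0.0, 70.0, 320.0, 242.0, 183.0, 138.0, 105.0, 79.0, 0.0 m³/s.
ΣQ_DR = 1137 m³/s.
With Δt = 1 h = 3600 s, V = ΣQ_DR · Δt = 1137 × 3600 = 4.09 × 10^6 m³.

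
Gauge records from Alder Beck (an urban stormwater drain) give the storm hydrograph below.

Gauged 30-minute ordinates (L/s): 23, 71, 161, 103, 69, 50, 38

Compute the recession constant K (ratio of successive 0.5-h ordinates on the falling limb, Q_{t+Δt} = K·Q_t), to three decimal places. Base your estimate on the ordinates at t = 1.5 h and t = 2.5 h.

K ≈ 0.697

Using the recession-limb readings at t = 1.5 h and t = 2.5 h: Q falls from 103 to 50 L/s over 2 intervals.
K = (Q₂/Q₁)^(1/2) = (50/103)^(1/2) = 0.697.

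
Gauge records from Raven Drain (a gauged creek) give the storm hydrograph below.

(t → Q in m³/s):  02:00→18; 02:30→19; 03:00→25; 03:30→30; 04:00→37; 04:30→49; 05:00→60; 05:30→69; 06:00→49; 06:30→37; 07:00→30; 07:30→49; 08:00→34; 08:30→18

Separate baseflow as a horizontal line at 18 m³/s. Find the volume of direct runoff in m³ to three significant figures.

V ≈ 4.90 × 10^5 m³

Direct-runoff ordinates (Q − Q_b): 0.0, 1.0, 7.0, 12.0, 19.0, 31.0, 42.0, 51.0, 31.0, 19.0, 12.0, 31.0, 16.0, 0.0 m³/s.
ΣQ_DR = 272.0 m³/s.
With Δt = 0.5 h = 1800 s, V = ΣQ_DR · Δt = 272.0 × 1800 = 4.90 × 10^5 m³.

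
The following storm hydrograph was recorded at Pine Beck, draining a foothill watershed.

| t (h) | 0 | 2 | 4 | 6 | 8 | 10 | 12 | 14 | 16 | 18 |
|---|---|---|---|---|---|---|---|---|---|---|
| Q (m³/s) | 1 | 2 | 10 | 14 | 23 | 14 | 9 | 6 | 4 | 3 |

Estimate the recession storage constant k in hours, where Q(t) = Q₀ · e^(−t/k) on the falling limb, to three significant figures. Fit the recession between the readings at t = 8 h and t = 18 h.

On the falling limb, Q drops from 23 to 3 m³/s between t = 8 h and t = 18 h (Δt = 10 h).
k = −Δt / ln(Q₂/Q₁) = −10 / ln(3/23) = 4.91 h.

k ≈ 4.91 h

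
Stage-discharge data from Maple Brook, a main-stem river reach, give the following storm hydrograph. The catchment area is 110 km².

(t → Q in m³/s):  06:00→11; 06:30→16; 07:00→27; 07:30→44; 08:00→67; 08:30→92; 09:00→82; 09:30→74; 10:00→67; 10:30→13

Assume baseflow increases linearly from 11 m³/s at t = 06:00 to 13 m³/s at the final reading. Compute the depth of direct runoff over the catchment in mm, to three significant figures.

d ≈ 6.10 mm

Direct runoff: 0.00, 4.78, 15.56, 32.33, 55.11, 79.89, 69.67, 61.44, 54.22, 0.00 m³/s; ΣQ_DR = 373.0 m³/s.
V = ΣQ_DR · Δt = 373.0 × 1800 s = 6.714 × 10^5 m³.
Over A = 110 km², depth = V / A = 6.10 mm.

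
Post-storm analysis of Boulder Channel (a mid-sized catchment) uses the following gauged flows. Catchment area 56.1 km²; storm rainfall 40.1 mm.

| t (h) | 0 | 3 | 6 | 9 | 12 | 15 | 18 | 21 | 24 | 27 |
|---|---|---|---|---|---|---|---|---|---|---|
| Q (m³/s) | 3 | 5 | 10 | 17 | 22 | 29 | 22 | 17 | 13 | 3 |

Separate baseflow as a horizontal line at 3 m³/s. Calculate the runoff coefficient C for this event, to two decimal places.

ΣQ_DR = 111.0 m³/s; V = ΣQ_DR·Δt = 1.199 × 10^6 m³.
Runoff depth d = V / A = 21.37 mm.
C = d / P = 21.37 / 40.1 = 0.53.

C ≈ 0.53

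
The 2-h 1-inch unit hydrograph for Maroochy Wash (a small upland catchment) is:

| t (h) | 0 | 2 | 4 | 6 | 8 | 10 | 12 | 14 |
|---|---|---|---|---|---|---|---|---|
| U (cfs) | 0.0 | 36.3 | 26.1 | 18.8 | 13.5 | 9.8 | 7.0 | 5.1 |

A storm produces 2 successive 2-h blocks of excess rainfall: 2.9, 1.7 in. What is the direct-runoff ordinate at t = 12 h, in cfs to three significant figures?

By discrete convolution, Q_j = Σ (P_i / 1 in) · U_{j−i}.
At t = 12 h (j=6): Q = (2.9/1)·7.0 + (1.7/1)·9.8 = 37.0 cfs.

Q ≈ 37.0 cfs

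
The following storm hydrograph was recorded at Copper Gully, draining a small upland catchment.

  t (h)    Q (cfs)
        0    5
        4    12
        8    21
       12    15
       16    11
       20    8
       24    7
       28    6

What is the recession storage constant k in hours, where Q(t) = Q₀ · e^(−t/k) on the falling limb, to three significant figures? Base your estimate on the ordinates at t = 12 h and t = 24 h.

On the falling limb, Q drops from 15 to 7 cfs between t = 12 h and t = 24 h (Δt = 12 h).
k = −Δt / ln(Q₂/Q₁) = −12 / ln(7/15) = 15.7 h.

k ≈ 15.7 h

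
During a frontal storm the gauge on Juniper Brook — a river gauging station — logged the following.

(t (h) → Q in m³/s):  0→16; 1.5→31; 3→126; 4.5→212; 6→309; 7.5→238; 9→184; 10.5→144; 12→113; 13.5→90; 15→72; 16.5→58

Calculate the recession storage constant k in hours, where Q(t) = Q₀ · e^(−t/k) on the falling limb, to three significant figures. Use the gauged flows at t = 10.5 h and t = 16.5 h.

On the falling limb, Q drops from 144 to 58 m³/s between t = 10.5 h and t = 16.5 h (Δt = 6 h).
k = −Δt / ln(Q₂/Q₁) = −6 / ln(58/144) = 6.60 h.

k ≈ 6.60 h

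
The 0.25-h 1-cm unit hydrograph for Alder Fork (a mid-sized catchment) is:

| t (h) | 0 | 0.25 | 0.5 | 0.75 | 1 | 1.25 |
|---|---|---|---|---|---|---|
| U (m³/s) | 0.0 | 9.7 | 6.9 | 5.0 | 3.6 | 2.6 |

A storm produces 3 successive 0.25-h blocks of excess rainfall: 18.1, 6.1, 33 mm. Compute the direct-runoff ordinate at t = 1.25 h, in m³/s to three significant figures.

By discrete convolution, Q_j = Σ (P_i / 10 mm) · U_{j−i}.
At t = 1.25 h (j=5): Q = (18.1/10)·2.6 + (6.1/10)·3.6 + (33/10)·5.0 = 23.4 m³/s.

Q ≈ 23.4 m³/s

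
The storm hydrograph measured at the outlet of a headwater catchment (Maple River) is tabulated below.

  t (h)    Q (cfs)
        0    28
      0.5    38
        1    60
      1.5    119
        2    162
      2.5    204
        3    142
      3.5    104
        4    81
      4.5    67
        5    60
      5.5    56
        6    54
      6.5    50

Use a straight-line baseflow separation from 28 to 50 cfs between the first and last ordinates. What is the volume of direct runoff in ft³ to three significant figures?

V ≈ 1.22 × 10^6 ft³

Direct-runoff ordinates (Q − Q_b): 0.00, 8.31, 28.62, 85.92, 127.23, 167.54, 103.85, 64.15, 39.46, 23.77, 15.08, 9.38, 5.69, 0.00 cfs.
ΣQ_DR = 679.0 cfs.
With Δt = 0.5 h = 1800 s, V = ΣQ_DR · Δt = 679.0 × 1800 = 1.22 × 10^6 ft³.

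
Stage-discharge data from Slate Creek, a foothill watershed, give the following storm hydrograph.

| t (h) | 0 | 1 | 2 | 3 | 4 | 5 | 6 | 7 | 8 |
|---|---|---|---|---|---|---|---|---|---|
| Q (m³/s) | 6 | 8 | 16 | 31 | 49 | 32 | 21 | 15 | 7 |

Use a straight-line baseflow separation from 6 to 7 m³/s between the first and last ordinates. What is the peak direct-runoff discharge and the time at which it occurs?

Q_p = 42.50 m³/s at t = 4 h

Subtracting baseflow gives direct-runoff ordinates: 0.00, 1.88, 9.75, 24.62, 42.50, 25.38, 14.25, 8.12, 0.00 m³/s.
The maximum is 42.50 m³/s, occurring at the reading for t = 4 h.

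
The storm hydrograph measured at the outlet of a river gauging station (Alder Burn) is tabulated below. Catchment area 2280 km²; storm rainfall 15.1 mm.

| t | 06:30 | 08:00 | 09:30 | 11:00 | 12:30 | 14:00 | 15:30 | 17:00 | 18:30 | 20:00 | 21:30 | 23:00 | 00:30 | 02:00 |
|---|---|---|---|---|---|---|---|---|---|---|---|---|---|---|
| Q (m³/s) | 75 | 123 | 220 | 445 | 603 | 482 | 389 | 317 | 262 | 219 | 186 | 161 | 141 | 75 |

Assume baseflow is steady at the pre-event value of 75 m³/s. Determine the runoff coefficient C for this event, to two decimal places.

ΣQ_DR = 2648 m³/s; V = ΣQ_DR·Δt = 1.430 × 10^7 m³.
Runoff depth d = V / A = 6.272 mm.
C = d / P = 6.272 / 15.1 = 0.42.

C ≈ 0.42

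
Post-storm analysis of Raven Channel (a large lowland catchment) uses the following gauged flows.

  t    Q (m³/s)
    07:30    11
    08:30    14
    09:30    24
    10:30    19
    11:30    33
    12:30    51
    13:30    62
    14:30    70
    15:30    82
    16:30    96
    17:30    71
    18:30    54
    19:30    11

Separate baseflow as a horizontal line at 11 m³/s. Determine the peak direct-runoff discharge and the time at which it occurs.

Subtracting baseflow gives direct-runoff ordinates: 0.0, 3.0, 13.0, 8.0, 22.0, 40.0, 51.0, 59.0, 71.0, 85.0, 60.0, 43.0, 0.0 m³/s.
The maximum is 85.0 m³/s, occurring at the reading for t = 16:30.

Q_p = 85.0 m³/s at t = 16:30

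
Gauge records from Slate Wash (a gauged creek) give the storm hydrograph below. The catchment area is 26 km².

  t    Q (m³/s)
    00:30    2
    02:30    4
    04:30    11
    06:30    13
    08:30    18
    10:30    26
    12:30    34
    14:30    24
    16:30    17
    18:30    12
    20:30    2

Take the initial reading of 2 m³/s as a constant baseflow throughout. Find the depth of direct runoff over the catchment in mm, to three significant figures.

Direct runoff: 0.0, 2.0, 9.0, 11.0, 16.0, 24.0, 32.0, 22.0, 15.0, 10.0, 0.0 m³/s; ΣQ_DR = 141.0 m³/s.
V = ΣQ_DR · Δt = 141.0 × 7200 s = 1.015 × 10^6 m³.
Over A = 26 km², depth = V / A = 39.0 mm.

d ≈ 39.0 mm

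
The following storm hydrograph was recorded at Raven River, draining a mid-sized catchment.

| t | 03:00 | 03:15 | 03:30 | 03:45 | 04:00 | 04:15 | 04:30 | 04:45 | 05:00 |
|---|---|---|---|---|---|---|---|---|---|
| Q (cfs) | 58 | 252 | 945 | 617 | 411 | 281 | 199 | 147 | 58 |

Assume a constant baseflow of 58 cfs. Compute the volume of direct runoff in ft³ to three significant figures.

Direct-runoff ordinates (Q − Q_b): 0.0, 194.0, 887.0, 559.0, 353.0, 223.0, 141.0, 89.0, 0.0 cfs.
ΣQ_DR = 2446 cfs.
With Δt = 0.25 h = 900 s, V = ΣQ_DR · Δt = 2446 × 900 = 2.20 × 10^6 ft³.

V ≈ 2.20 × 10^6 ft³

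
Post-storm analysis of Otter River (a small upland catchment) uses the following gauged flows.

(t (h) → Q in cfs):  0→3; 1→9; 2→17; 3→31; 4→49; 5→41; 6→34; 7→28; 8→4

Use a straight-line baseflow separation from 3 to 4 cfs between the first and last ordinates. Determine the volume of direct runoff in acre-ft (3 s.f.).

V ≈ 15.2 acre-ft

Direct-runoff ordinates (Q − Q_b): 0.00, 5.88, 13.75, 27.62, 45.50, 37.38, 30.25, 24.12, 0.00 cfs.
ΣQ_DR = 184.5 cfs.
With Δt = 1 h = 3600 s, V = ΣQ_DR · Δt = 184.5 × 3600 = 6.64 × 10^5 ft³ = 15.2 acre-ft.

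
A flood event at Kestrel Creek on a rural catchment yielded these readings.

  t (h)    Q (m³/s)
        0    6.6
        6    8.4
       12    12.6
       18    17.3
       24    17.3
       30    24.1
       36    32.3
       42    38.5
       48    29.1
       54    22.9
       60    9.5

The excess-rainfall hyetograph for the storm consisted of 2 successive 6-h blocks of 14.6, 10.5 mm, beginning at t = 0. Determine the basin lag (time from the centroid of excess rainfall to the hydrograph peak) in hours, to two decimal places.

Centroid of excess rainfall: t_c = Σ P_i·t̄_i / ΣP_i = 5.5100 h (block centres at 3, 9 h).
Hydrograph peak occurs at t = 42 h, so basin lag t_L = 42 − 5.5100 = 36.49 h.

t_L ≈ 36.49 h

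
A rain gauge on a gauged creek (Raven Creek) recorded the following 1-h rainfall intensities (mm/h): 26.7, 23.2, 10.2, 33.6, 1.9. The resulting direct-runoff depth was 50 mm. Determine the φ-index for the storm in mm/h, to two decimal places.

Only the 3 blocks with intensity above φ contribute runoff: 26.7, 23.2, 33.6 mm/h.
Σ(I−φ)·Δt = d  ⇒  (26.7+23.2+33.6 − 3φ)·1 = 50
φ = (83.50 − 50/1) / 3 = 11.17 mm/h.

φ ≈ 11.17 mm/h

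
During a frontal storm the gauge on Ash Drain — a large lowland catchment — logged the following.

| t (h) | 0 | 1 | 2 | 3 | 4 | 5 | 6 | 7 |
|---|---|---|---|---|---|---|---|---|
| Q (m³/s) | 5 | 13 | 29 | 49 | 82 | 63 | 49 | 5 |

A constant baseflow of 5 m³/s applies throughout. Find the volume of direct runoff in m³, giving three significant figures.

V ≈ 9.18 × 10^5 m³

Direct-runoff ordinates (Q − Q_b): 0.0, 8.0, 24.0, 44.0, 77.0, 58.0, 44.0, 0.0 m³/s.
ΣQ_DR = 255.0 m³/s.
With Δt = 1 h = 3600 s, V = ΣQ_DR · Δt = 255.0 × 3600 = 9.18 × 10^5 m³.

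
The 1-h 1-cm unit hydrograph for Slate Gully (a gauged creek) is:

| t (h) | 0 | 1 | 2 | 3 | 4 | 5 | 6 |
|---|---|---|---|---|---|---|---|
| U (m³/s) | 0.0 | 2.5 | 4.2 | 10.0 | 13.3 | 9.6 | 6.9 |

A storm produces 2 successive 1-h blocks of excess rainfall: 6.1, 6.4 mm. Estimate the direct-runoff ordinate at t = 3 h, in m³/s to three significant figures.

By discrete convolution, Q_j = Σ (P_i / 10 mm) · U_{j−i}.
At t = 3 h (j=3): Q = (6.1/10)·10.0 + (6.4/10)·4.2 = 8.79 m³/s.

Q ≈ 8.79 m³/s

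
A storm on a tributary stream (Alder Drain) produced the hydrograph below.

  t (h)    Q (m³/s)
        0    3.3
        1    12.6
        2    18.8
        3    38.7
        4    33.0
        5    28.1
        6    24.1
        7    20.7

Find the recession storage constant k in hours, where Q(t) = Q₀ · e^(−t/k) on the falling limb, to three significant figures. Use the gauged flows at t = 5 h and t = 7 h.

On the falling limb, Q drops from 28.1 to 20.7 m³/s between t = 5 h and t = 7 h (Δt = 2 h).
k = −Δt / ln(Q₂/Q₁) = −2 / ln(20.7/28.1) = 6.54 h.

k ≈ 6.54 h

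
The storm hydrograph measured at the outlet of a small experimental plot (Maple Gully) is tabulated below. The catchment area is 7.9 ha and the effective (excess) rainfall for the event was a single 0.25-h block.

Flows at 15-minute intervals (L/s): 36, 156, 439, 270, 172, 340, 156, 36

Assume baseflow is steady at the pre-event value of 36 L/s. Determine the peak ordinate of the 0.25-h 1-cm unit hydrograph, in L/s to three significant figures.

U_p ≈ 269 L/s

Direct runoff: 0.0, 120.0, 403.0, 234.0, 136.0, 304.0, 120.0, 0.0 L/s; ΣQ_DR = 1317 L/s, peak = 403.0 L/s.
Runoff depth d = ΣQ_DR·Δt / A = 1317 × 900 / (7.9 ha) = 15.00 mm.
The 1-cm UH is the DRH scaled by (10 mm)/d, so U_p = 403.0 × 10/15.00 = 269 L/s.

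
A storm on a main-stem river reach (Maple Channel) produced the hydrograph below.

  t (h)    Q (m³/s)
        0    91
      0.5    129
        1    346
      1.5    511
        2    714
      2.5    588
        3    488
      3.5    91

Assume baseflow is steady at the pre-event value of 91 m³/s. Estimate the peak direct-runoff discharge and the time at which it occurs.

Subtracting baseflow gives direct-runoff ordinates: 0.0, 38.0, 255.0, 420.0, 623.0, 497.0, 397.0, 0.0 m³/s.
The maximum is 623.0 m³/s, occurring at the reading for t = 2 h.

Q_p = 623.0 m³/s at t = 2 h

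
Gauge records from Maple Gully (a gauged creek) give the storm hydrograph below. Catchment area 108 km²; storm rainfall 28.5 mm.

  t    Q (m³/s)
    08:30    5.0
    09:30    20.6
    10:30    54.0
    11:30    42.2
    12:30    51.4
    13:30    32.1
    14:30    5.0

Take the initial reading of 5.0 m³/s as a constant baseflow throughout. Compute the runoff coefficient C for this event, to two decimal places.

C ≈ 0.21

ΣQ_DR = 175.3 m³/s; V = ΣQ_DR·Δt = 6.311 × 10^5 m³.
Runoff depth d = V / A = 5.843 mm.
C = d / P = 5.843 / 28.5 = 0.21.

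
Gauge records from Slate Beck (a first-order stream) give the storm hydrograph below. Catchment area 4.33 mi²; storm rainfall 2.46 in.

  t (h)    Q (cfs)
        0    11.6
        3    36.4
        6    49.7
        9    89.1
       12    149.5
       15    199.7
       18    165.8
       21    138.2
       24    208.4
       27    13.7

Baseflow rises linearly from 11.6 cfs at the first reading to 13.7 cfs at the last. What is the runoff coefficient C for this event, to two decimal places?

C ≈ 0.41

ΣQ_DR = 935.6 cfs; V = ΣQ_DR·Δt = 1.010 × 10^7 ft³.
Runoff depth d = V / A = 1.004 in.
C = d / P = 1.004 / 2.46 = 0.41.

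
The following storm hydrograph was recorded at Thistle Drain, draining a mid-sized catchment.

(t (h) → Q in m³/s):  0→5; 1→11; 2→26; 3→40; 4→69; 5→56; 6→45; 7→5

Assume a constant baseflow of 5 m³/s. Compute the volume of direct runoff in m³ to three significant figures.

V ≈ 7.81 × 10^5 m³

Direct-runoff ordinates (Q − Q_b): 0.0, 6.0, 21.0, 35.0, 64.0, 51.0, 40.0, 0.0 m³/s.
ΣQ_DR = 217.0 m³/s.
With Δt = 1 h = 3600 s, V = ΣQ_DR · Δt = 217.0 × 3600 = 7.81 × 10^5 m³.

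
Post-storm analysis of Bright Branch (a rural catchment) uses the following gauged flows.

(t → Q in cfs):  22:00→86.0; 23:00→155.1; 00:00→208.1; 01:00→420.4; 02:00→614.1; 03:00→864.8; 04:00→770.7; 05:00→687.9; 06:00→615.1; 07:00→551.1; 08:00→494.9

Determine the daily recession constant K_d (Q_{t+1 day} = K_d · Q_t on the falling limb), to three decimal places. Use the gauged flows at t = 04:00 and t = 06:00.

Between t = 04:00 and t = 06:00 the flow falls from 770.7 to 615.1 cfs over 2×1 h = 2 h.
Per-interval ratio K = (615.1/770.7)^(1/2) = 0.8934; K_d = K^(24/1) = 0.067.

K_d ≈ 0.067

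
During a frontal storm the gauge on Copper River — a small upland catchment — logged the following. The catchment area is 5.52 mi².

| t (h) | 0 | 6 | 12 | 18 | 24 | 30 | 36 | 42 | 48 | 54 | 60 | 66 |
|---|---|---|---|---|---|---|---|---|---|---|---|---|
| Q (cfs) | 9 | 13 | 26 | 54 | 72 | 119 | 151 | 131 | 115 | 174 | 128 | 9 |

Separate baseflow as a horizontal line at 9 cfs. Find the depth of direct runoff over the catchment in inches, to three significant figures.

Direct runoff: 0.0, 4.0, 17.0, 45.0, 63.0, 110.0, 142.0, 122.0, 106.0, 165.0, 119.0, 0.0 cfs; ΣQ_DR = 893.0 cfs.
V = ΣQ_DR · Δt = 893.0 × 21600 s = 1.929 × 10^7 ft³.
Over A = 5.52 mi², depth = V / A = 1.50 in.

d ≈ 1.50 in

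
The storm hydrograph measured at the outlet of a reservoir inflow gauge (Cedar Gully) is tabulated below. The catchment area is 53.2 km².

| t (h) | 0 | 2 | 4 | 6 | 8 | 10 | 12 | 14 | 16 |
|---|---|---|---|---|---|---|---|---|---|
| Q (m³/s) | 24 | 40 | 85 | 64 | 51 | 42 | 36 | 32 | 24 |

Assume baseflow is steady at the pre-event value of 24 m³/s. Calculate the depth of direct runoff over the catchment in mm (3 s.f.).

d ≈ 24.6 mm

Direct runoff: 0.0, 16.0, 61.0, 40.0, 27.0, 18.0, 12.0, 8.0, 0.0 m³/s; ΣQ_DR = 182.0 m³/s.
V = ΣQ_DR · Δt = 182.0 × 7200 s = 1.310 × 10^6 m³.
Over A = 53.2 km², depth = V / A = 24.6 mm.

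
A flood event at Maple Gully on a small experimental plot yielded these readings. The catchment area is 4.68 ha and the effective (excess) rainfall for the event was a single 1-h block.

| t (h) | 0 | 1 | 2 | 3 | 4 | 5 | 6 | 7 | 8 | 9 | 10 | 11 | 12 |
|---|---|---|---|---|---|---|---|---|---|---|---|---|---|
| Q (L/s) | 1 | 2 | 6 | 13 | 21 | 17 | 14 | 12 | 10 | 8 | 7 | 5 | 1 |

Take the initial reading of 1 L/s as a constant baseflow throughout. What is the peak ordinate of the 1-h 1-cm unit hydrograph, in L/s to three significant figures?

Direct runoff: 0.0, 1.0, 5.0, 12.0, 20.0, 16.0, 13.0, 11.0, 9.0, 7.0, 6.0, 4.0, 0.0 L/s; ΣQ_DR = 104.0 L/s, peak = 20.0 L/s.
Runoff depth d = ΣQ_DR·Δt / A = 104.0 × 3600 / (4.68 ha) = 8.000 mm.
The 1-cm UH is the DRH scaled by (10 mm)/d, so U_p = 20.0 × 10/8.000 = 25.0 L/s.

U_p ≈ 25.0 L/s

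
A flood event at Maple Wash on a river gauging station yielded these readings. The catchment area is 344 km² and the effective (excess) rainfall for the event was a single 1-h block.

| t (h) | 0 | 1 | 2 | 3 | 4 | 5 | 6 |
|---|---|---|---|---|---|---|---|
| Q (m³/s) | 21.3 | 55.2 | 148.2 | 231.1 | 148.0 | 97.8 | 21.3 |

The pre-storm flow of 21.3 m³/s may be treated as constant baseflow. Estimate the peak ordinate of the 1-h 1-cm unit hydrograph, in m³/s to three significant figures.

U_p ≈ 349 m³/s

Direct runoff: 0.0, 33.9, 126.9, 209.8, 126.7, 76.5, 0.0 m³/s; ΣQ_DR = 573.8 m³/s, peak = 209.8 m³/s.
Runoff depth d = ΣQ_DR·Δt / A = 573.8 × 3600 / (344 km²) = 6.005 mm.
The 1-cm UH is the DRH scaled by (10 mm)/d, so U_p = 209.8 × 10/6.005 = 349 m³/s.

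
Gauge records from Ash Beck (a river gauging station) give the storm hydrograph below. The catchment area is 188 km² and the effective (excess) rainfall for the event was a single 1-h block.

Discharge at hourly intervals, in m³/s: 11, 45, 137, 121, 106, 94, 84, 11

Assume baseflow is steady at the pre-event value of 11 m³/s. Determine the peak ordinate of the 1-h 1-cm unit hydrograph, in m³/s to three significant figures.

U_p ≈ 126 m³/s

Direct runoff: 0.0, 34.0, 126.0, 110.0, 95.0, 83.0, 73.0, 0.0 m³/s; ΣQ_DR = 521.0 m³/s, peak = 126.0 m³/s.
Runoff depth d = ΣQ_DR·Δt / A = 521.0 × 3600 / (188 km²) = 9.977 mm.
The 1-cm UH is the DRH scaled by (10 mm)/d, so U_p = 126.0 × 10/9.977 = 126 m³/s.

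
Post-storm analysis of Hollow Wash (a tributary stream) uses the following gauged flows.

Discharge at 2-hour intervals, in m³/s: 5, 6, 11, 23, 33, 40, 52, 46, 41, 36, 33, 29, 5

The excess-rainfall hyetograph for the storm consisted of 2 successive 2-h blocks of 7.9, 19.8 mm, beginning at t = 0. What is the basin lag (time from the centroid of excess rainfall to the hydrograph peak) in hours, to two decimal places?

Centroid of excess rainfall: t_c = Σ P_i·t̄_i / ΣP_i = 2.4296 h (block centres at 1, 3 h).
Hydrograph peak occurs at t = 12 h, so basin lag t_L = 12 − 2.4296 = 9.57 h.

t_L ≈ 9.57 h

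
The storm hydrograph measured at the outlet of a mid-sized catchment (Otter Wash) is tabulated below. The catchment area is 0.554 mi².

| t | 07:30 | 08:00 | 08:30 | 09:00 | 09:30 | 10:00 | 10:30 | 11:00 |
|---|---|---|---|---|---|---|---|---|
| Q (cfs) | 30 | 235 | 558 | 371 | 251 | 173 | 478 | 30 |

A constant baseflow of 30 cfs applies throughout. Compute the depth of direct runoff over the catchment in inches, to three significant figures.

d ≈ 2.64 in

Direct runoff: 0.0, 205.0, 528.0, 341.0, 221.0, 143.0, 448.0, 0.0 cfs; ΣQ_DR = 1886 cfs.
V = ΣQ_DR · Δt = 1886 × 1800 s = 3.395 × 10^6 ft³.
Over A = 0.554 mi², depth = V / A = 2.64 in.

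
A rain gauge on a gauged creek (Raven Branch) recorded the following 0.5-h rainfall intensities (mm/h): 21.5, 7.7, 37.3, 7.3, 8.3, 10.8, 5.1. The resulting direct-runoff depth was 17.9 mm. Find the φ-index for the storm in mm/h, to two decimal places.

Only the 2 blocks with intensity above φ contribute runoff: 21.5, 37.3 mm/h.
Σ(I−φ)·Δt = d  ⇒  (21.5+37.3 − 2φ)·0.5 = 17.9
φ = (58.80 − 17.9/0.5) / 2 = 11.50 mm/h.

φ ≈ 11.50 mm/h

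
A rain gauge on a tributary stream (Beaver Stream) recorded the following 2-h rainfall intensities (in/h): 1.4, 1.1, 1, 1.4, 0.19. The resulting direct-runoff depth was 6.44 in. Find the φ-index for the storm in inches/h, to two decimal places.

Only the 4 blocks with intensity above φ contribute runoff: 1.4, 1.1, 1, 1.4 in/h.
Σ(I−φ)·Δt = d  ⇒  (1.4+1.1+1+1.4 − 4φ)·2 = 6.44
φ = (4.900 − 6.44/2) / 4 = 0.42 in/h.

φ ≈ 0.42 in/h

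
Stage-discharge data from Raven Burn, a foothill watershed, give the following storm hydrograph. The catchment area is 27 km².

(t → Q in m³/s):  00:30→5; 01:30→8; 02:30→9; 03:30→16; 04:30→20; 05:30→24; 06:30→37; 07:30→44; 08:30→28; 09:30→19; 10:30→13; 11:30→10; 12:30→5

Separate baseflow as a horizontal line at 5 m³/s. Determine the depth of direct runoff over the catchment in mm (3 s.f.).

d ≈ 23.1 mm

Direct runoff: 0.0, 3.0, 4.0, 11.0, 15.0, 19.0, 32.0, 39.0, 23.0, 14.0, 8.0, 5.0, 0.0 m³/s; ΣQ_DR = 173.0 m³/s.
V = ΣQ_DR · Δt = 173.0 × 3600 s = 6.228 × 10^5 m³.
Over A = 27 km², depth = V / A = 23.1 mm.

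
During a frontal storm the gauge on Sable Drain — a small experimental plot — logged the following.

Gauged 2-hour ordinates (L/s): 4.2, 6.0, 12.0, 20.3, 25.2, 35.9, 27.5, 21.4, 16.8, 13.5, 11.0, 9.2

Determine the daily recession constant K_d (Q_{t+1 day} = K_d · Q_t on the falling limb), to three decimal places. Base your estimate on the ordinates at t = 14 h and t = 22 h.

K_d ≈ 0.079

Between t = 14 h and t = 22 h the flow falls from 21.4 to 9.2 L/s over 4×2 h = 8 h.
Per-interval ratio K = (9.2/21.4)^(1/4) = 0.8097; K_d = K^(24/2) = 0.079.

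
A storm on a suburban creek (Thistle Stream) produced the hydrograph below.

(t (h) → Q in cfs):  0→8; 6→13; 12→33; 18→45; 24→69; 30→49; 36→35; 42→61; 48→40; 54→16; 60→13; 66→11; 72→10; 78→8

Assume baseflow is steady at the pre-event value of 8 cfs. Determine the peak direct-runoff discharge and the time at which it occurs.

Subtracting baseflow gives direct-runoff ordinates: 0.0, 5.0, 25.0, 37.0, 61.0, 41.0, 27.0, 53.0, 32.0, 8.0, 5.0, 3.0, 2.0, 0.0 cfs.
The maximum is 61.0 cfs, occurring at the reading for t = 24 h.

Q_p = 61.0 cfs at t = 24 h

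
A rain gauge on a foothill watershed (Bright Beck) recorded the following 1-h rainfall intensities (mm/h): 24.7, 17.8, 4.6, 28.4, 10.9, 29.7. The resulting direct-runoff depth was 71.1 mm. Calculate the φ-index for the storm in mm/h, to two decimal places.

Only the 5 blocks with intensity above φ contribute runoff: 24.7, 17.8, 28.4, 10.9, 29.7 mm/h.
Σ(I−φ)·Δt = d  ⇒  (24.7+17.8+28.4+10.9+29.7 − 5φ)·1 = 71.1
φ = (111.5 − 71.1/1) / 5 = 8.08 mm/h.

φ ≈ 8.08 mm/h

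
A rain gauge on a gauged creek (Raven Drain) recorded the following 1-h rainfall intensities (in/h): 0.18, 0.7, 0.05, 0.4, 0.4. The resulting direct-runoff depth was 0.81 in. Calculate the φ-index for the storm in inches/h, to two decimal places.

φ ≈ 0.23 in/h

Only the 3 blocks with intensity above φ contribute runoff: 0.7, 0.4, 0.4 in/h.
Σ(I−φ)·Δt = d  ⇒  (0.7+0.4+0.4 − 3φ)·1 = 0.81
φ = (1.500 − 0.81/1) / 3 = 0.23 in/h.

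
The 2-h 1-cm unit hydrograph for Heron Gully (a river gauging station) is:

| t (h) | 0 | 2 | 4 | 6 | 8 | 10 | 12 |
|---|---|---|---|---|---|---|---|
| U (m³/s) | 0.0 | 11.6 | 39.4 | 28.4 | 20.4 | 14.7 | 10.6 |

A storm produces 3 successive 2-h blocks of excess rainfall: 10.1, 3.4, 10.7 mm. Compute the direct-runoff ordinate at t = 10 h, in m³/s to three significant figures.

By discrete convolution, Q_j = Σ (P_i / 10 mm) · U_{j−i}.
At t = 10 h (j=5): Q = (10.1/10)·14.7 + (3.4/10)·20.4 + (10.7/10)·28.4 = 52.2 m³/s.

Q ≈ 52.2 m³/s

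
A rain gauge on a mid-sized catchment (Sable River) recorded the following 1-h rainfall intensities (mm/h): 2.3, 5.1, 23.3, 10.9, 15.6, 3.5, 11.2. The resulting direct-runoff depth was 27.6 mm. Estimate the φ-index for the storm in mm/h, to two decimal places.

Only the 4 blocks with intensity above φ contribute runoff: 23.3, 10.9, 15.6, 11.2 mm/h.
Σ(I−φ)·Δt = d  ⇒  (23.3+10.9+15.6+11.2 − 4φ)·1 = 27.6
φ = (61.00 − 27.6/1) / 4 = 8.35 mm/h.

φ ≈ 8.35 mm/h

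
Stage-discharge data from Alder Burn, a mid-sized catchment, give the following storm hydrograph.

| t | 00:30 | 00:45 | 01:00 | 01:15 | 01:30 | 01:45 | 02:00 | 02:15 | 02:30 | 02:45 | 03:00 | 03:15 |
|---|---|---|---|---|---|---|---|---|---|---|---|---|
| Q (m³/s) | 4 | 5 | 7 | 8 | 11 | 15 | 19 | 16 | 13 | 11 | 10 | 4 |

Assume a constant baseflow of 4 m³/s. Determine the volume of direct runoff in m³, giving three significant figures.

Direct-runoff ordinates (Q − Q_b): 0.0, 1.0, 3.0, 4.0, 7.0, 11.0, 15.0, 12.0, 9.0, 7.0, 6.0, 0.0 m³/s.
ΣQ_DR = 75.00 m³/s.
With Δt = 0.25 h = 900 s, V = ΣQ_DR · Δt = 75.00 × 900 = 67500 m³.

V ≈ 67500 m³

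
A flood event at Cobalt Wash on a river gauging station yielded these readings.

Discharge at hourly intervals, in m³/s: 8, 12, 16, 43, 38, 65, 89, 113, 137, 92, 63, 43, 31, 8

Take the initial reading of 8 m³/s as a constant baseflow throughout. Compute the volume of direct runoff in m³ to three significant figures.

V ≈ 2.33 × 10^6 m³

Direct-runoff ordinates (Q − Q_b): 0.0, 4.0, 8.0, 35.0, 30.0, 57.0, 81.0, 105.0, 129.0, 84.0, 55.0, 35.0, 23.0, 0.0 m³/s.
ΣQ_DR = 646.0 m³/s.
With Δt = 1 h = 3600 s, V = ΣQ_DR · Δt = 646.0 × 3600 = 2.33 × 10^6 m³.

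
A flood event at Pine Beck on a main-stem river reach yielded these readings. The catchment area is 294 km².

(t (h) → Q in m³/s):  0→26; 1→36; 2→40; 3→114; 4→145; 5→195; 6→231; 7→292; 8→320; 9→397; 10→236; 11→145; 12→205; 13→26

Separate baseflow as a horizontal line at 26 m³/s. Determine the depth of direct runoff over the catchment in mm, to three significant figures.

Direct runoff: 0.0, 10.0, 14.0, 88.0, 119.0, 169.0, 205.0, 266.0, 294.0, 371.0, 210.0, 119.0, 179.0, 0.0 m³/s; ΣQ_DR = 2044 m³/s.
V = ΣQ_DR · Δt = 2044 × 3600 s = 7.358 × 10^6 m³.
Over A = 294 km², depth = V / A = 25.0 mm.

d ≈ 25.0 mm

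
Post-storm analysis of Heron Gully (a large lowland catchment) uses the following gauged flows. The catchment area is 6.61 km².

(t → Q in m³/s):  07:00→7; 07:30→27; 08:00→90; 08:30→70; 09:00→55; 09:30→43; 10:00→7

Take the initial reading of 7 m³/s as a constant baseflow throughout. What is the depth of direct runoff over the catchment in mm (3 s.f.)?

d ≈ 68.1 mm

Direct runoff: 0.0, 20.0, 83.0, 63.0, 48.0, 36.0, 0.0 m³/s; ΣQ_DR = 250.0 m³/s.
V = ΣQ_DR · Δt = 250.0 × 1800 s = 4.500 × 10^5 m³.
Over A = 6.61 km², depth = V / A = 68.1 mm.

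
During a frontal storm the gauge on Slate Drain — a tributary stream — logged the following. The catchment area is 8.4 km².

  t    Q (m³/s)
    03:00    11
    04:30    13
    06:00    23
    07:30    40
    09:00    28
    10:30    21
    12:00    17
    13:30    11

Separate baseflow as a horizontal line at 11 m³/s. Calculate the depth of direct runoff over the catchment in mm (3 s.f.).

Direct runoff: 0.0, 2.0, 12.0, 29.0, 17.0, 10.0, 6.0, 0.0 m³/s; ΣQ_DR = 76.00 m³/s.
V = ΣQ_DR · Δt = 76.00 × 5400 s = 4.104 × 10^5 m³.
Over A = 8.4 km², depth = V / A = 48.9 mm.

d ≈ 48.9 mm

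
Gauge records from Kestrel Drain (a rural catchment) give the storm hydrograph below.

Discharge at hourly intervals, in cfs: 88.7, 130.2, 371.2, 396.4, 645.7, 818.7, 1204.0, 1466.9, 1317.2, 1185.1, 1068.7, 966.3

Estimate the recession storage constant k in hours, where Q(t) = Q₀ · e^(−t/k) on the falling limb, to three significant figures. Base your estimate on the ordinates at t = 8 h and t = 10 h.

k ≈ 9.57 h

On the falling limb, Q drops from 1317.2 to 1068.7 cfs between t = 8 h and t = 10 h (Δt = 2 h).
k = −Δt / ln(Q₂/Q₁) = −2 / ln(1068.7/1317.2) = 9.57 h.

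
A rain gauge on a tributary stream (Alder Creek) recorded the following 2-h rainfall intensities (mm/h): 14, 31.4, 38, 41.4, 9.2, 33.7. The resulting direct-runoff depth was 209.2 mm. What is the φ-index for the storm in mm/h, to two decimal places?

φ ≈ 10.78 mm/h

Only the 5 blocks with intensity above φ contribute runoff: 14, 31.4, 38, 41.4, 33.7 mm/h.
Σ(I−φ)·Δt = d  ⇒  (14+31.4+38+41.4+33.7 − 5φ)·2 = 209.2
φ = (158.5 − 209.2/2) / 5 = 10.78 mm/h.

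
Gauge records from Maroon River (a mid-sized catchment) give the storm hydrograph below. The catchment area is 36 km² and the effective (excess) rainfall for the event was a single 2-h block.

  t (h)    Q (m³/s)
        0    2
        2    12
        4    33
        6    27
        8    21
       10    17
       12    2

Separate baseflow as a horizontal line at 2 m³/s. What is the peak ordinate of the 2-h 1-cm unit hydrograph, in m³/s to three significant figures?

Direct runoff: 0.0, 10.0, 31.0, 25.0, 19.0, 15.0, 0.0 m³/s; ΣQ_DR = 100.0 m³/s, peak = 31.0 m³/s.
Runoff depth d = ΣQ_DR·Δt / A = 100.0 × 7200 / (36 km²) = 20.00 mm.
The 1-cm UH is the DRH scaled by (10 mm)/d, so U_p = 31.0 × 10/20.00 = 15.5 m³/s.

U_p ≈ 15.5 m³/s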